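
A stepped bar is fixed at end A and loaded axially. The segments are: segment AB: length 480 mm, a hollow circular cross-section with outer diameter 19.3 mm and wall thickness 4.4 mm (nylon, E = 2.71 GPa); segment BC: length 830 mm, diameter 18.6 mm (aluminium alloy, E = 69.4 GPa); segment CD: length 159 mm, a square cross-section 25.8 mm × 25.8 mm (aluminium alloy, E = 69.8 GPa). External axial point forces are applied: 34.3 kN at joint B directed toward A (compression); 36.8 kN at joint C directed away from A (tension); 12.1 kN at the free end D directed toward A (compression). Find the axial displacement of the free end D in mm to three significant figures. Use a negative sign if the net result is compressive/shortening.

-7.21 mm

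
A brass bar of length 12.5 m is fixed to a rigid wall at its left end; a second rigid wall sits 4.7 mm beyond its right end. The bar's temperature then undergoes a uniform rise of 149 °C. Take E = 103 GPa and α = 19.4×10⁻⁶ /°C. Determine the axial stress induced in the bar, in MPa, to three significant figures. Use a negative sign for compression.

-259 MPa

Free thermal expansion αLΔT = 19.4e-6 · 12500 · 149 = 36.13 mm.
The walls engage after the gap closes; constrained expansion = 36.13 − 4.7 = 31.43 mm.
The walls impose strain ε = −(31.43)/12500 = -2.5146e-03; σ = Eε = 103000 · -2.5146e-03 = -259 MPa.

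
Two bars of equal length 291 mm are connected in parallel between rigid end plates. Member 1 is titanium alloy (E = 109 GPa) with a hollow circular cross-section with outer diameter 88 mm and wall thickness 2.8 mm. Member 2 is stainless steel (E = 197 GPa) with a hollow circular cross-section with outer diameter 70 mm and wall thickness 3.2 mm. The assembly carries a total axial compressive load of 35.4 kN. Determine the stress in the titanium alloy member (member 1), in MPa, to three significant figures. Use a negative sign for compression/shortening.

A_1 = 749.5 mm².
A_2 = 671.5 mm².
Equal strain + equilibrium ⇒ each member carries load in proportion to AE: A₁E₁ = 81690000 N, A₂E₂ = 132300000 N, ΣAE = 214000000 N.
σ₁ = P·E₁/ΣAE = -35400·109000/214000000 = -18.03 MPa.

-18.0 MPa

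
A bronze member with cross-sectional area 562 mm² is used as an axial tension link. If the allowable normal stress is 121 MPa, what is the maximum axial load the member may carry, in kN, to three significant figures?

68.0 kN

P_max = σ_allow · A = 121 · 562 = 68000 N = 68 kN.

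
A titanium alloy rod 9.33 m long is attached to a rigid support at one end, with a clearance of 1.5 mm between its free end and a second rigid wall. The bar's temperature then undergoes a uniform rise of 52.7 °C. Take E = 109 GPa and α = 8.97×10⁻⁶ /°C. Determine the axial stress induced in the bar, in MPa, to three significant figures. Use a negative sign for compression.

Free thermal expansion αLΔT = 8.97e-6 · 9330 · 52.7 = 4.41 mm.
The walls engage after the gap closes; constrained expansion = 4.41 − 1.5 = 2.91 mm.
The walls impose strain ε = −(2.91)/9330 = -3.1195e-04; σ = Eε = 109000 · -3.1195e-04 = -34 MPa.

-34.0 MPa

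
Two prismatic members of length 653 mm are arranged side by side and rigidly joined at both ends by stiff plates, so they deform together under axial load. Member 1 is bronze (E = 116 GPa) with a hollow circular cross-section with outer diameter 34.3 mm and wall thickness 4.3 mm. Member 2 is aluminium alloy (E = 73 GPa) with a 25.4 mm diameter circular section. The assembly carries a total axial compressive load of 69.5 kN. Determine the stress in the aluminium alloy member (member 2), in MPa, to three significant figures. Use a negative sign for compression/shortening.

A_1 = 405.3 mm².
A_2 = 506.7 mm².
Equal strain + equilibrium ⇒ each member carries load in proportion to AE: A₁E₁ = 47010000 N, A₂E₂ = 36990000 N, ΣAE = 84000000 N.
σ₂ = P·E₂/ΣAE = -69500·73000/84000000 = -60.4 MPa.

-60.4 MPa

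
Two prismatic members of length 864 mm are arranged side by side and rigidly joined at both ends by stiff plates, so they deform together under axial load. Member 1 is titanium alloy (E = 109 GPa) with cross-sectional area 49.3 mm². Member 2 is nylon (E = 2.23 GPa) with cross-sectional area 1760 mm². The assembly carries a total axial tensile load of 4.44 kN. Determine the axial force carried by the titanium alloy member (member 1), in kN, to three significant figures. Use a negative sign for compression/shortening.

2.57 kN

Equal strain + equilibrium ⇒ each member carries load in proportion to AE: A₁E₁ = 5374000 N, A₂E₂ = 3925000 N, ΣAE = 9298000 N.
F₁ = P·A₁E₁/ΣAE = 4440·5374000/9298000 = 2566 N.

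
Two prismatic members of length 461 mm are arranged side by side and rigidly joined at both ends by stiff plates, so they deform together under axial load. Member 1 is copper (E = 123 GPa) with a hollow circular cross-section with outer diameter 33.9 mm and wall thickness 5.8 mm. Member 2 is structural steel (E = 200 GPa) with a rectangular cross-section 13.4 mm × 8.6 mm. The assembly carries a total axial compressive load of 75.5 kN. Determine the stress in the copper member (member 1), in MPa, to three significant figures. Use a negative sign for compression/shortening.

A_1 = 512 mm².
A_2 = 115.2 mm².
Equal strain + equilibrium ⇒ each member carries load in proportion to AE: A₁E₁ = 62980000 N, A₂E₂ = 23050000 N, ΣAE = 86030000 N.
σ₁ = P·E₁/ΣAE = -75500·123000/86030000 = -107.9 MPa.

-108 MPa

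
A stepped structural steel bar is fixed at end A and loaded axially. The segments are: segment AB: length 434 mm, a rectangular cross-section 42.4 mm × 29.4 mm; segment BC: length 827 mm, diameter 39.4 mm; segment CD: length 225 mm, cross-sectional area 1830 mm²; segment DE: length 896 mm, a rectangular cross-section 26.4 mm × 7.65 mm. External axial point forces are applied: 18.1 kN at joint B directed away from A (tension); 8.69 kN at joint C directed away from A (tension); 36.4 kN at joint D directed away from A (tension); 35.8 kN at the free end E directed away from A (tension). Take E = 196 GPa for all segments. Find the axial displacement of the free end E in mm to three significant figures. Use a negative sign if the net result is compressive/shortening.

1.31 mm

Internal axial forces (sectioning from the free end, tension +): N_DE = 35.8 kN, N_CD = 72.2 kN, N_BC = 80.89 kN, N_AB = 98.99 kN.
A_AB = 1247 mm².
A_BC = 1219 mm².
A_DE = 202 mm².
δ_AB = 98990·434/(1247·196000) = 0.1758 mm
δ_BC = 80890·827/(1219·196000) = 0.2799 mm
δ_CD = 72200·225/(1830·196000) = 0.04529 mm
δ_DE = 35800·896/(202·196000) = 0.8103 mm
δ = Σδ_i = 1.311 mm.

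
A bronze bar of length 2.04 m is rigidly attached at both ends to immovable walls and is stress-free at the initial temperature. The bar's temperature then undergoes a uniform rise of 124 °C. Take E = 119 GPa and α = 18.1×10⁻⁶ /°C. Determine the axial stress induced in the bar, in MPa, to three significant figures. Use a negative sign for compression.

-267 MPa

Free thermal expansion αLΔT = 18.1e-6 · 2040 · 124 = 4.579 mm.
The walls impose strain ε = −(4.579)/2040 = -2.2444e-03; σ = Eε = 119000 · -2.2444e-03 = -267.1 MPa.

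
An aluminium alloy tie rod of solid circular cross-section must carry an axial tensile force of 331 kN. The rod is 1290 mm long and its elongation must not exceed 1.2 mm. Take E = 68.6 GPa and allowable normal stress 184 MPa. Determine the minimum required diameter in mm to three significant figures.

81.3 mm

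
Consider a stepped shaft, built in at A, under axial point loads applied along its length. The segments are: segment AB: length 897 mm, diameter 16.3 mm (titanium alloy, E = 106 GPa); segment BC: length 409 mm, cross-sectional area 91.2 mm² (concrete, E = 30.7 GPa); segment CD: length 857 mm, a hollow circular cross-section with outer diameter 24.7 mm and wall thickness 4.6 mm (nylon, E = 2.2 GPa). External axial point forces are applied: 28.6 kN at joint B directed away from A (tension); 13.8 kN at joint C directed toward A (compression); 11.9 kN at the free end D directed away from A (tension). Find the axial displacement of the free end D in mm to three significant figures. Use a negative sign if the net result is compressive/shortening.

Internal axial forces (sectioning from the free end, tension +): N_CD = 11.9 kN, N_BC = -1.9 kN, N_AB = 26.7 kN.
A_AB = 208.7 mm².
A_CD = 290.5 mm².
δ_AB = 26700·897/(208.7·106000) = 1.083 mm
δ_BC = -1900·409/(91.2·30700) = -0.2776 mm
δ_CD = 11900·857/(290.5·2200) = 15.96 mm
δ = Σδ_i = 16.76 mm.

16.8 mm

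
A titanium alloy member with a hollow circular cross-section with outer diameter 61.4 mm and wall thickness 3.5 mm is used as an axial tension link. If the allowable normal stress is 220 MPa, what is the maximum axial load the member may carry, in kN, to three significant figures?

140 kN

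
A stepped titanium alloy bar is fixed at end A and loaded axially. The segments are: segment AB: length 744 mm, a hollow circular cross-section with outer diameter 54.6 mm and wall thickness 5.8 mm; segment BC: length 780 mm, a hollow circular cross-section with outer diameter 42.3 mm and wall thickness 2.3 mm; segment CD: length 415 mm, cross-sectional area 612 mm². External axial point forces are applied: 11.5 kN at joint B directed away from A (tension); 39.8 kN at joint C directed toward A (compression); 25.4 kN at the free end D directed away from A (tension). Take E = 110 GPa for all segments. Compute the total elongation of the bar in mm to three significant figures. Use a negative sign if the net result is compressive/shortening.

Internal axial forces (sectioning from the free end, tension +): N_CD = 25.4 kN, N_BC = -14.4 kN, N_AB = -2.9 kN.
A_AB = 889.2 mm².
A_BC = 289 mm².
δ_AB = -2900·744/(889.2·110000) = -0.02206 mm
δ_BC = -14400·780/(289·110000) = -0.3533 mm
δ_CD = 25400·415/(612·110000) = 0.1566 mm
δ = Σδ_i = -0.2188 mm.

-0.219 mm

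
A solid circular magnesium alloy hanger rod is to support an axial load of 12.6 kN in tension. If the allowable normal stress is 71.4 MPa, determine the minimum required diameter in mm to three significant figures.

15.0 mm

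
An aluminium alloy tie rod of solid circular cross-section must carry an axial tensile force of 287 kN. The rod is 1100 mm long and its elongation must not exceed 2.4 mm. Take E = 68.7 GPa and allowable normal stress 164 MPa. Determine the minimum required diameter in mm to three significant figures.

49.4 mm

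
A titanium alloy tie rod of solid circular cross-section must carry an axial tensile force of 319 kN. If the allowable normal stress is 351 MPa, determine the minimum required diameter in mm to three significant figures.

Required area A ≥ P/σ_allow = 319000/351 = 908.8 mm².
For a solid circular section, d ≥ √(4A/π) = 34.02 mm.

34.0 mm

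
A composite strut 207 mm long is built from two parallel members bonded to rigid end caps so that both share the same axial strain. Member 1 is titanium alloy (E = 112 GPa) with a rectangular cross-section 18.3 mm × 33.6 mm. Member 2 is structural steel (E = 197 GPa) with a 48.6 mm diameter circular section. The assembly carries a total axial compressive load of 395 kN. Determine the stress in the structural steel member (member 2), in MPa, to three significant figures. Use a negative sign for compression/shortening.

-179 MPa

A_1 = 614.9 mm².
A_2 = 1855 mm².
Equal strain + equilibrium ⇒ each member carries load in proportion to AE: A₁E₁ = 68870000 N, A₂E₂ = 365500000 N, ΣAE = 434300000 N.
σ₂ = P·E₂/ΣAE = -395000·197000/434300000 = -179.2 MPa.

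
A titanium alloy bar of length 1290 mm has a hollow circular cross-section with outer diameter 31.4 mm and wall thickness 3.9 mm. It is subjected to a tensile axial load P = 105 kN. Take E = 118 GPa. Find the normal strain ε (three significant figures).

A = 336.9 mm².
σ = N/A = 311.6 MPa; ε = σ/E = 311.6/118000 = 2.641e-03.

0.00264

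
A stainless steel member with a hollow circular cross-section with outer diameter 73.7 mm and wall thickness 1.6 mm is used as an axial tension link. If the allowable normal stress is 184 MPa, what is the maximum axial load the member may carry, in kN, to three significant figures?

66.7 kN

A = 362.4 mm².
P_max = σ_allow · A = 184 · 362.4 = 66680 N = 66.68 kN.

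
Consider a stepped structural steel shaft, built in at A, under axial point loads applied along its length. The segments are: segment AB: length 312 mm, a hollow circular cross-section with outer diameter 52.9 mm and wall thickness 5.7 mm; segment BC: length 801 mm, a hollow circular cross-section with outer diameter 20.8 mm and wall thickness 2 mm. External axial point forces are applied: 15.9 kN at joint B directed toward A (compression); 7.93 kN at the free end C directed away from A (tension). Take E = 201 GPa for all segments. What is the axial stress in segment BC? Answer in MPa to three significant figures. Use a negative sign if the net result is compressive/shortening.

67.1 MPa

Internal axial forces (sectioning from the free end, tension +): N_BC = 7.93 kN, N_AB = -7.97 kN.
A_BC = 118.1 mm².
σ_BC = N_BC/A_BC = 7930/118.1 = 67.13 MPa.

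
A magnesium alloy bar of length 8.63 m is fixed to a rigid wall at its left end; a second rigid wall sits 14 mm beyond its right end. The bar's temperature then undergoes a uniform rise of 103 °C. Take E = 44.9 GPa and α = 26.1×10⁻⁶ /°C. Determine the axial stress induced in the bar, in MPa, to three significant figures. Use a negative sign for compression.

Free thermal expansion αLΔT = 26.1e-6 · 8630 · 103 = 23.2 mm.
The walls engage after the gap closes; constrained expansion = 23.2 − 14 = 9.2 mm.
The walls impose strain ε = −(9.2)/8630 = -1.0661e-03; σ = Eε = 44900 · -1.0661e-03 = -47.87 MPa.

-47.9 MPa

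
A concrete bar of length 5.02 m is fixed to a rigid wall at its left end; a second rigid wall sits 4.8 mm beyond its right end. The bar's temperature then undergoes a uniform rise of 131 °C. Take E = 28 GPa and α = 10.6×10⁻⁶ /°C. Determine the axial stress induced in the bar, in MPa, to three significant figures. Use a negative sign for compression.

Free thermal expansion αLΔT = 10.6e-6 · 5020 · 131 = 6.971 mm.
The walls engage after the gap closes; constrained expansion = 6.971 − 4.8 = 2.171 mm.
The walls impose strain ε = −(2.171)/5020 = -4.3242e-04; σ = Eε = 28000 · -4.3242e-04 = -12.11 MPa.

-12.1 MPa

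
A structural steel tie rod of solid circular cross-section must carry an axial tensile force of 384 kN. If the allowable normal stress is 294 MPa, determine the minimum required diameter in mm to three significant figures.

40.8 mm

Required area A ≥ P/σ_allow = 384000/294 = 1306 mm².
For a solid circular section, d ≥ √(4A/π) = 40.78 mm.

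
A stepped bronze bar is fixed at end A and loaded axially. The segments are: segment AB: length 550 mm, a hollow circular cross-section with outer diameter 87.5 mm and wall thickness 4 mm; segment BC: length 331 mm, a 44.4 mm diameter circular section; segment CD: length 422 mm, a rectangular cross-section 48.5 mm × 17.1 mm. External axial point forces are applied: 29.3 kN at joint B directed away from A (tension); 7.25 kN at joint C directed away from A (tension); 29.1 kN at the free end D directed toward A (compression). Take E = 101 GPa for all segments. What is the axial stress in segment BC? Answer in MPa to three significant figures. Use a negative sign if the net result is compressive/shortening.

-14.1 MPa

Internal axial forces (sectioning from the free end, tension +): N_CD = -29.1 kN, N_BC = -21.85 kN, N_AB = 7.45 kN.
A_BC = 1548 mm².
σ_BC = N_BC/A_BC = -21850/1548 = -14.11 MPa.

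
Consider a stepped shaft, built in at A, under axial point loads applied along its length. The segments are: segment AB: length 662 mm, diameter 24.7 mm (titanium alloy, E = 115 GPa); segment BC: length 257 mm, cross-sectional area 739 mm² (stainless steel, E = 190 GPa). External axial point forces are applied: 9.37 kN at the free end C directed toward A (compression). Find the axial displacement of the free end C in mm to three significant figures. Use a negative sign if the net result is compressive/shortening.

Internal axial forces (sectioning from the free end, tension +): N_BC = -9.37 kN, N_AB = -9.37 kN.
A_AB = 479.2 mm².
δ_AB = -9370·662/(479.2·115000) = -0.1126 mm
δ_BC = -9370·257/(739·190000) = -0.01715 mm
δ = Σδ_i = -0.1297 mm.

-0.130 mm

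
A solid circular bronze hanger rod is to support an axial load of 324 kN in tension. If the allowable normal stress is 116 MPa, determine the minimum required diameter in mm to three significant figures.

59.6 mm

Required area A ≥ P/σ_allow = 324000/116 = 2793 mm².
For a solid circular section, d ≥ √(4A/π) = 59.63 mm.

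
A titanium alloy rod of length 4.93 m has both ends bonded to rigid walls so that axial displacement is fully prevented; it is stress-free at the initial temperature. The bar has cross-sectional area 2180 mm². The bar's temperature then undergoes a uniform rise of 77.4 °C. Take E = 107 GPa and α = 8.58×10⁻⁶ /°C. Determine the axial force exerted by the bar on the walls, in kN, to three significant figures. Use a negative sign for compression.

-155 kN

Free thermal expansion αLΔT = 8.58e-6 · 4930 · 77.4 = 3.274 mm.
The walls impose strain ε = −(3.274)/4930 = -6.6409e-04; σ = Eε = 107000 · -6.6409e-04 = -71.06 MPa.
Wall reaction R = σ·A = -71.06·2180 = -154900 N = -154.9 kN.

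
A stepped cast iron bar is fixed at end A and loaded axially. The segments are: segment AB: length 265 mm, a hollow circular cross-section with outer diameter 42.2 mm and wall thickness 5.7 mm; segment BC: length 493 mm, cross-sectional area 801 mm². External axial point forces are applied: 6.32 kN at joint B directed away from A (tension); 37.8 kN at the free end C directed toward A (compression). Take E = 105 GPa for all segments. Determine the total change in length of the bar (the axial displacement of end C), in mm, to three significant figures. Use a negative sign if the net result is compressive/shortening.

-0.343 mm

Internal axial forces (sectioning from the free end, tension +): N_BC = -37.8 kN, N_AB = -31.48 kN.
A_AB = 653.6 mm².
δ_AB = -31480·265/(653.6·105000) = -0.1216 mm
δ_BC = -37800·493/(801·105000) = -0.2216 mm
δ = Σδ_i = -0.3431 mm.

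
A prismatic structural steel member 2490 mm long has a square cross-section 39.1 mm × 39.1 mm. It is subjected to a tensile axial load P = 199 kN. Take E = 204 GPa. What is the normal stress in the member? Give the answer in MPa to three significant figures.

A = 1529 mm².
σ = N/A = 199000/1529 = 130.2 MPa.

130 MPa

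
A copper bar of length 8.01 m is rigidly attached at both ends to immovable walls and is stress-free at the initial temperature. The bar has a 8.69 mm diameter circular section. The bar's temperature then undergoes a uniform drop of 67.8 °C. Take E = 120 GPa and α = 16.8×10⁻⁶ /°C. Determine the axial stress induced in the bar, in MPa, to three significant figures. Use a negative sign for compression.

137 MPa

Free thermal expansion αLΔT = 16.8e-6 · 8010 · -67.8 = -9.124 mm.
The walls impose strain ε = −(-9.124)/8010 = 1.1390e-03; σ = Eε = 120000 · 1.1390e-03 = 136.7 MPa.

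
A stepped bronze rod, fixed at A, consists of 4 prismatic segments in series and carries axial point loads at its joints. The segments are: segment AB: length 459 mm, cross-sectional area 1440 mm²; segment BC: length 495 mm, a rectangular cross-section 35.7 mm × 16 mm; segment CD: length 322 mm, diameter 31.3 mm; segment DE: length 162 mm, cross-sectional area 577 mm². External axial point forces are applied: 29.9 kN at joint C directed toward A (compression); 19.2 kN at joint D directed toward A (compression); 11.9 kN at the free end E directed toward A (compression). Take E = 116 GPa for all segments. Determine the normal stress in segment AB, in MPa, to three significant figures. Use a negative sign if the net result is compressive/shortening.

Internal axial forces (sectioning from the free end, tension +): N_DE = -11.9 kN, N_CD = -31.1 kN, N_BC = -61 kN, N_AB = -61 kN.
σ_AB = N_AB/A_AB = -61000/1440 = -42.36 MPa.

-42.4 MPa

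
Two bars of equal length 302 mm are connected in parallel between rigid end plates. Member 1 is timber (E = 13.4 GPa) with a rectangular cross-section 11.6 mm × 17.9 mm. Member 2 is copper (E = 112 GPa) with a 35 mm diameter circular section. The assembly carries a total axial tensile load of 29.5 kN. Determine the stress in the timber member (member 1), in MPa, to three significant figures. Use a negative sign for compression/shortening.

3.58 MPa

A_1 = 207.6 mm².
A_2 = 962.1 mm².
Equal strain + equilibrium ⇒ each member carries load in proportion to AE: A₁E₁ = 2782000 N, A₂E₂ = 107800000 N, ΣAE = 110500000 N.
σ₁ = P·E₁/ΣAE = 29500·13400/110500000 = 3.576 MPa.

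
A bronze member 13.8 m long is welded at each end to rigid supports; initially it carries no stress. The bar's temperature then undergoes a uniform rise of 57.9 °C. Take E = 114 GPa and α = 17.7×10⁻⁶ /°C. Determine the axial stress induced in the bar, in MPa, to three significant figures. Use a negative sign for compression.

-117 MPa

Free thermal expansion αLΔT = 17.7e-6 · 13800 · 57.9 = 14.14 mm.
The walls impose strain ε = −(14.14)/13800 = -1.0248e-03; σ = Eε = 114000 · -1.0248e-03 = -116.8 MPa.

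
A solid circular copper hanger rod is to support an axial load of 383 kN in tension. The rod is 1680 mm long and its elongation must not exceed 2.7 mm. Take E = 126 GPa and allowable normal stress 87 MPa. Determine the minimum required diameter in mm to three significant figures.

74.9 mm

Required area A ≥ P/σ_allow = 383000/87 = 4402 mm².
For a solid circular section, d ≥ √(4A/π) = 74.87 mm.
Elongation limit: A ≥ PL/(Eδ_allow) = 383000·1680/(126000·2.7) = 1891 mm² ⇒ d ≥ 49.07 mm.
The stress limit governs.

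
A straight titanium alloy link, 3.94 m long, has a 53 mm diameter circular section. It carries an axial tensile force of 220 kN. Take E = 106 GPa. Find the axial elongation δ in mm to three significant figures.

3.71 mm

A = 2206 mm².
δ_mech = NL/(AE) = 220000·3940/(2206·106000) = 3.707 mm.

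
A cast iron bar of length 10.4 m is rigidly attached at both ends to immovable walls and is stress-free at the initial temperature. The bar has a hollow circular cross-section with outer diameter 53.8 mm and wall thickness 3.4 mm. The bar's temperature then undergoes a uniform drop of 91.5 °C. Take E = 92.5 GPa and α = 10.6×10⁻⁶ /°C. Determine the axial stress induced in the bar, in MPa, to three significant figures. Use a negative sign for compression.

Free thermal expansion αLΔT = 10.6e-6 · 10400 · -91.5 = -10.09 mm.
The walls impose strain ε = −(-10.09)/10400 = 9.6990e-04; σ = Eε = 92500 · 9.6990e-04 = 89.72 MPa.

89.7 MPa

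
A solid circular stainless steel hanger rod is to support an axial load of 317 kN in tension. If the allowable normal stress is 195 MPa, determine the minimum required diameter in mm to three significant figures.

45.5 mm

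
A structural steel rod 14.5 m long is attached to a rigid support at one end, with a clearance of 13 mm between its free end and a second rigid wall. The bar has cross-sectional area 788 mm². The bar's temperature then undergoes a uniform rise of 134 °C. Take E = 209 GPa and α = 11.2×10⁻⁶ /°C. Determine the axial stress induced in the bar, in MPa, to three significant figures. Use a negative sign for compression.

-126 MPa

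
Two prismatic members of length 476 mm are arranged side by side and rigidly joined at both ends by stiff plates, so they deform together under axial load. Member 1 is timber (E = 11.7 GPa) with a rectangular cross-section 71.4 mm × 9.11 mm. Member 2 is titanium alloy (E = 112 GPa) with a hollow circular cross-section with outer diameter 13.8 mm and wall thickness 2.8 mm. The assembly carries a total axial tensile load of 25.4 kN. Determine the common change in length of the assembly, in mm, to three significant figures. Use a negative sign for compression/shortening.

A_1 = 650.5 mm².
A_2 = 96.76 mm².
Equal strain + equilibrium ⇒ each member carries load in proportion to AE: A₁E₁ = 7610000 N, A₂E₂ = 10840000 N, ΣAE = 18450000 N.
δ = PL/ΣAE = 25400·476/18450000 = 0.6554 mm.

0.655 mm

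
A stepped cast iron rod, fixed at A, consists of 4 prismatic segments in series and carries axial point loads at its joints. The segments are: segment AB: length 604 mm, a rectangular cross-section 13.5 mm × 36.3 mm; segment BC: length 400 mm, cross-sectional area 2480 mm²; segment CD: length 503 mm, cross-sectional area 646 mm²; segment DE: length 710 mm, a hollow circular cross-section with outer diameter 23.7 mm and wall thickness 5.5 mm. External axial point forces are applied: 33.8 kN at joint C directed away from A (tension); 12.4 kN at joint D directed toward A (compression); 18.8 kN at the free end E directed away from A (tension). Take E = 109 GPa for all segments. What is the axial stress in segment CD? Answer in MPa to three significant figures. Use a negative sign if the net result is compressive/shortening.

9.91 MPa

Internal axial forces (sectioning from the free end, tension +): N_DE = 18.8 kN, N_CD = 6.4 kN, N_BC = 40.2 kN, N_AB = 40.2 kN.
σ_CD = N_CD/A_CD = 6400/646 = 9.907 MPa.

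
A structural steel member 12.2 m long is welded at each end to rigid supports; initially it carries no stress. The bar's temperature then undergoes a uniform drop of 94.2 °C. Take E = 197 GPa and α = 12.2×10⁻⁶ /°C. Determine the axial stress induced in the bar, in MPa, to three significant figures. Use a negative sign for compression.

Free thermal expansion αLΔT = 12.2e-6 · 12200 · -94.2 = -14.02 mm.
The walls impose strain ε = −(-14.02)/12200 = 1.1492e-03; σ = Eε = 197000 · 1.1492e-03 = 226.4 MPa.

226 MPa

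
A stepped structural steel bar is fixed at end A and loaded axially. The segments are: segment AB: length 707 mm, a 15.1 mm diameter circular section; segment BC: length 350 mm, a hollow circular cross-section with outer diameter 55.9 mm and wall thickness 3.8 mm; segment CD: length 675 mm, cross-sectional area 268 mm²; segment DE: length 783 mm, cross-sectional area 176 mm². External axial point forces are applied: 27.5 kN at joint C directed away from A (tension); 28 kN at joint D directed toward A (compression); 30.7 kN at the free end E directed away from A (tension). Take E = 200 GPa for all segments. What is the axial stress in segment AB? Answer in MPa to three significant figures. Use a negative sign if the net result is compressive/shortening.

Internal axial forces (sectioning from the free end, tension +): N_DE = 30.7 kN, N_CD = 2.7 kN, N_BC = 30.2 kN, N_AB = 30.2 kN.
A_AB = 179.1 mm².
σ_AB = N_AB/A_AB = 30200/179.1 = 168.6 MPa.

169 MPa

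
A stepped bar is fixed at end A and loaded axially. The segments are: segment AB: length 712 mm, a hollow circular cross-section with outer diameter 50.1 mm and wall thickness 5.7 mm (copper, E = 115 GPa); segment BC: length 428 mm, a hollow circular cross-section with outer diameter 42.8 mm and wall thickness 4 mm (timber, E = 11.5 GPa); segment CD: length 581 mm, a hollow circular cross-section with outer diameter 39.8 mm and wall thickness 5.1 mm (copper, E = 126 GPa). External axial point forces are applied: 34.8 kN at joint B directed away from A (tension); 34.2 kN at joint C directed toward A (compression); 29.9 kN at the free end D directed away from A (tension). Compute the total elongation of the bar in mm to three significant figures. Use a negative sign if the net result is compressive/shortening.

0.157 mm

Internal axial forces (sectioning from the free end, tension +): N_CD = 29.9 kN, N_BC = -4.3 kN, N_AB = 30.5 kN.
A_AB = 795.1 mm².
A_BC = 487.6 mm².
A_CD = 556 mm².
δ_AB = 30500·712/(795.1·115000) = 0.2375 mm
δ_BC = -4300·428/(487.6·11500) = -0.3282 mm
δ_CD = 29900·581/(556·126000) = 0.248 mm
δ = Σδ_i = 0.1573 mm.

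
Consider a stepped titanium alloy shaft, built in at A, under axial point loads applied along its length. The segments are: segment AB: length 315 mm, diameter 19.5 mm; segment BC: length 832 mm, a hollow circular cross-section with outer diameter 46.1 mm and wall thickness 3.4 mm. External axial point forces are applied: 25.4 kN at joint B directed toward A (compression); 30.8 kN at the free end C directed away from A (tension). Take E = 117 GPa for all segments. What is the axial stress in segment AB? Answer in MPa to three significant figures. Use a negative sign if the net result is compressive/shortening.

Internal axial forces (sectioning from the free end, tension +): N_BC = 30.8 kN, N_AB = 5.4 kN.
A_AB = 298.6 mm².
σ_AB = N_AB/A_AB = 5400/298.6 = 18.08 MPa.

18.1 MPa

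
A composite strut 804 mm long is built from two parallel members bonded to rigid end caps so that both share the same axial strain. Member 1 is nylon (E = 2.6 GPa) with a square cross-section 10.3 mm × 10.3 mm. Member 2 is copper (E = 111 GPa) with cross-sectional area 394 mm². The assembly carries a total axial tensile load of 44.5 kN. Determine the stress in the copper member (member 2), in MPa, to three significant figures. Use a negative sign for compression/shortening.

A_1 = 106.1 mm².
Equal strain + equilibrium ⇒ each member carries load in proportion to AE: A₁E₁ = 275800 N, A₂E₂ = 43730000 N, ΣAE = 44010000 N.
σ₂ = P·E₂/ΣAE = 44500·111000/44010000 = 112.2 MPa.

112 MPa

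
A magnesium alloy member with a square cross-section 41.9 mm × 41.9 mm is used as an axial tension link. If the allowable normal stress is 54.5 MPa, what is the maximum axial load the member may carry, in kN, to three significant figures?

95.7 kN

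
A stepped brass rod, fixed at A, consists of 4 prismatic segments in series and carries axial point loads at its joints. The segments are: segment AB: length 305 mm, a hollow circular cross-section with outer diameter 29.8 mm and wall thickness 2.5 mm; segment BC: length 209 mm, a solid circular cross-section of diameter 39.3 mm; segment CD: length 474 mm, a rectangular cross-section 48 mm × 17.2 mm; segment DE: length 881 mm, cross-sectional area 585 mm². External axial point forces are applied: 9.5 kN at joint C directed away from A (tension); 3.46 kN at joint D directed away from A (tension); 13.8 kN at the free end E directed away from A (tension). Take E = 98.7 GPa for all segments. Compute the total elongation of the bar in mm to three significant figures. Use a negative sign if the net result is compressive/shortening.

0.743 mm

Internal axial forces (sectioning from the free end, tension +): N_DE = 13.8 kN, N_CD = 17.26 kN, N_BC = 26.76 kN, N_AB = 26.76 kN.
A_AB = 214.4 mm².
A_BC = 1213 mm².
A_CD = 825.6 mm².
δ_AB = 26760·305/(214.4·98700) = 0.3857 mm
δ_BC = 26760·209/(1213·98700) = 0.04671 mm
δ_CD = 17260·474/(825.6·98700) = 0.1004 mm
δ_DE = 13800·881/(585·98700) = 0.2106 mm
δ = Σδ_i = 0.7433 mm.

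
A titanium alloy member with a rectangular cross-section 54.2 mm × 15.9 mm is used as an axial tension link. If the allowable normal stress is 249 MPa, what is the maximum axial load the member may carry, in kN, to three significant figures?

A = 861.8 mm².
P_max = σ_allow · A = 249 · 861.8 = 214600 N = 214.6 kN.

215 kN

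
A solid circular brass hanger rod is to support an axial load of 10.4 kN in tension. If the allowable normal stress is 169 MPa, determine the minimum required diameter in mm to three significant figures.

Required area A ≥ P/σ_allow = 10400/169 = 61.54 mm².
For a solid circular section, d ≥ √(4A/π) = 8.852 mm.

8.85 mm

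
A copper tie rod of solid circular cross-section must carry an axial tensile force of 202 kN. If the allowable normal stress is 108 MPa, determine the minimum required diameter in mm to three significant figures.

48.8 mm

Required area A ≥ P/σ_allow = 202000/108 = 1870 mm².
For a solid circular section, d ≥ √(4A/π) = 48.8 mm.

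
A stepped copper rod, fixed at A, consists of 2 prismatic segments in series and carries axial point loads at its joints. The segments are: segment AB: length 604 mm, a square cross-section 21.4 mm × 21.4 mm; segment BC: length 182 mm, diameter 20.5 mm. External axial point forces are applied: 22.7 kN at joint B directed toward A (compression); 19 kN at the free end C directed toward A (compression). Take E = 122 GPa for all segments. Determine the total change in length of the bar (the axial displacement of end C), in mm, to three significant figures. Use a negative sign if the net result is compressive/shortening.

-0.537 mm

Internal axial forces (sectioning from the free end, tension +): N_BC = -19 kN, N_AB = -41.7 kN.
A_AB = 458 mm².
A_BC = 330.1 mm².
δ_AB = -41700·604/(458·122000) = -0.4508 mm
δ_BC = -19000·182/(330.1·122000) = -0.08588 mm
δ = Σδ_i = -0.5367 mm.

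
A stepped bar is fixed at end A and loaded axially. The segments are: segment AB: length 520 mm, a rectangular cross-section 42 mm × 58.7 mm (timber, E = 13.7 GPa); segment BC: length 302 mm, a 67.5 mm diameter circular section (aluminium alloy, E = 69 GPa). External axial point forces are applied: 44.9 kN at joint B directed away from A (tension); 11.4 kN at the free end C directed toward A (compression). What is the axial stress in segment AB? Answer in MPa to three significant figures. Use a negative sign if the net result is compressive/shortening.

13.6 MPa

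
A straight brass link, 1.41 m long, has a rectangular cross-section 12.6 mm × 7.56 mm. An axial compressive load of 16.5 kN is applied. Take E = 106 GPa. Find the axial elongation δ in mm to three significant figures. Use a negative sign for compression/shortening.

-2.30 mm

A = 95.26 mm².
δ_mech = NL/(AE) = -16500·1410/(95.26·106000) = -2.304 mm.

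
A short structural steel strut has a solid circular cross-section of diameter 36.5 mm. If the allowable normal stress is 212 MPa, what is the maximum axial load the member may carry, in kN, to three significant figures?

222 kN

A = 1046 mm².
P_max = σ_allow · A = 212 · 1046 = 221800 N = 221.8 kN.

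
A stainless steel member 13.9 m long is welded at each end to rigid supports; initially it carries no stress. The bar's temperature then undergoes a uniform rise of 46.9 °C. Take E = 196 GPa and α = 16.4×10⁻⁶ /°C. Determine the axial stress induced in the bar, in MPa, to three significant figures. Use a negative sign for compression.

Free thermal expansion αLΔT = 16.4e-6 · 13900 · 46.9 = 10.69 mm.
The walls impose strain ε = −(10.69)/13900 = -7.6916e-04; σ = Eε = 196000 · -7.6916e-04 = -150.8 MPa.

-151 MPa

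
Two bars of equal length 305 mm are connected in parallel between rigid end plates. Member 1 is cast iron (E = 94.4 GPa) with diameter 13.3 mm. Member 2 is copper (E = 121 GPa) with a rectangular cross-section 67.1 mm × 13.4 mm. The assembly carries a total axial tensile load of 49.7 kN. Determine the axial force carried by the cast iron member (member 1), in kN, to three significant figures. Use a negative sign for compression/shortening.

5.35 kN

A_1 = 138.9 mm².
A_2 = 899.1 mm².
Equal strain + equilibrium ⇒ each member carries load in proportion to AE: A₁E₁ = 13110000 N, A₂E₂ = 108800000 N, ΣAE = 121900000 N.
F₁ = P·A₁E₁/ΣAE = 49700·13110000/121900000 = 5347 N.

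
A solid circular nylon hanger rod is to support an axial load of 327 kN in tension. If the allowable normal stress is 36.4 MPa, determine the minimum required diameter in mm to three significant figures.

107 mm

Required area A ≥ P/σ_allow = 327000/36.4 = 8984 mm².
For a solid circular section, d ≥ √(4A/π) = 106.9 mm.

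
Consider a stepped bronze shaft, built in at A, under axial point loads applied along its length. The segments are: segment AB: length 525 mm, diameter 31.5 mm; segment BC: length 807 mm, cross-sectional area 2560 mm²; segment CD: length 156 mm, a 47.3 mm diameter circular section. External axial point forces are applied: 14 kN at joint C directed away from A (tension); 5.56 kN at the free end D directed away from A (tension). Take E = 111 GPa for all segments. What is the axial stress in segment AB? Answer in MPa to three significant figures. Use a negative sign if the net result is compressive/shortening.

25.1 MPa

Internal axial forces (sectioning from the free end, tension +): N_CD = 5.56 kN, N_BC = 19.56 kN, N_AB = 19.56 kN.
A_AB = 779.3 mm².
σ_AB = N_AB/A_AB = 19560/779.3 = 25.1 MPa.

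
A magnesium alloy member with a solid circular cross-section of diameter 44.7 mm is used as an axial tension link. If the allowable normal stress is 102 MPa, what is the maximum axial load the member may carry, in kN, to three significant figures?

A = 1569 mm².
P_max = σ_allow · A = 102 · 1569 = 160100 N = 160.1 kN.

160 kN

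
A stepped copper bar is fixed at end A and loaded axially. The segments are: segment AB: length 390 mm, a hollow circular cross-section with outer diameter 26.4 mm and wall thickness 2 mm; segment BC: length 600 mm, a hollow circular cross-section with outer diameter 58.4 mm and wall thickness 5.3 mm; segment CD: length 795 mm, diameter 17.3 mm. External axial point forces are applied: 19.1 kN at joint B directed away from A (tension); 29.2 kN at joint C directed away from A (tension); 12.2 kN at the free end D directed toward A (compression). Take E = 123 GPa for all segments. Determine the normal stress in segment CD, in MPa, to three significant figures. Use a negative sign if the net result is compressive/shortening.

Internal axial forces (sectioning from the free end, tension +): N_CD = -12.2 kN, N_BC = 17 kN, N_AB = 36.1 kN.
A_CD = 235.1 mm².
σ_CD = N_CD/A_CD = -12200/235.1 = -51.9 MPa.

-51.9 MPa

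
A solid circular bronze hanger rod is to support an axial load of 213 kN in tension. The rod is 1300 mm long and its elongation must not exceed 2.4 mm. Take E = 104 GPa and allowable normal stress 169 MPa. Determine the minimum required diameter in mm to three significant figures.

40.1 mm

Required area A ≥ P/σ_allow = 213000/169 = 1260 mm².
For a solid circular section, d ≥ √(4A/π) = 40.06 mm.
Elongation limit: A ≥ PL/(Eδ_allow) = 213000·1300/(104000·2.4) = 1109 mm² ⇒ d ≥ 37.58 mm.
The stress limit governs.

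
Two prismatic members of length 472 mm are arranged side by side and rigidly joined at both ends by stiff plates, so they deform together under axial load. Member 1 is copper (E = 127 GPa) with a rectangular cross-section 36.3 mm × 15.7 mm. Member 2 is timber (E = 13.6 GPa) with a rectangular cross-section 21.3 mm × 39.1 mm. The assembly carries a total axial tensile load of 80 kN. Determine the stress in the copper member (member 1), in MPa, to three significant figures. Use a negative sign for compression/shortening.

121 MPa

A_1 = 569.9 mm².
A_2 = 832.8 mm².
Equal strain + equilibrium ⇒ each member carries load in proportion to AE: A₁E₁ = 72380000 N, A₂E₂ = 11330000 N, ΣAE = 83710000 N.
σ₁ = P·E₁/ΣAE = 80000·127000/83710000 = 121.4 MPa.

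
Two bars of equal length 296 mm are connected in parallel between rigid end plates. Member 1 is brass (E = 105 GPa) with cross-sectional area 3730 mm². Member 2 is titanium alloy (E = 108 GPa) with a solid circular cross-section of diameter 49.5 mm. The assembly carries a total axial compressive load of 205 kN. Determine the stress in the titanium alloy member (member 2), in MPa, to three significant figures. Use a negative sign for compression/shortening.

A_2 = 1924 mm².
Equal strain + equilibrium ⇒ each member carries load in proportion to AE: A₁E₁ = 391600000 N, A₂E₂ = 207800000 N, ΣAE = 599500000 N.
σ₂ = P·E₂/ΣAE = -205000·108000/599500000 = -36.93 MPa.

-36.9 MPa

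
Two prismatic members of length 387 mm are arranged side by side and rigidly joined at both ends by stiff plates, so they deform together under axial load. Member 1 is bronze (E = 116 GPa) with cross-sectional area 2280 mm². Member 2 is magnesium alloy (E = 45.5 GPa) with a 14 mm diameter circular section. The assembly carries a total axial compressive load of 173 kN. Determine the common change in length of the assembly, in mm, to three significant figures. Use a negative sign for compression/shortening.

-0.247 mm

A_2 = 153.9 mm².
Equal strain + equilibrium ⇒ each member carries load in proportion to AE: A₁E₁ = 264500000 N, A₂E₂ = 7004000 N, ΣAE = 271500000 N.
δ = PL/ΣAE = -173000·387/271500000 = -0.2466 mm.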